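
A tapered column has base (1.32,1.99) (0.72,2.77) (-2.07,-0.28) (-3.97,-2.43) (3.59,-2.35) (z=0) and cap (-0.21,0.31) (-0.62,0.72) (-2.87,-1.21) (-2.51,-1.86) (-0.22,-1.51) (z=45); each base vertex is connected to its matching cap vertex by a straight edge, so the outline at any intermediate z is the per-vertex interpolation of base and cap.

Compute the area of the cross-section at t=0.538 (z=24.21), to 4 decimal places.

Cross-section at t=0.538: each vertex is (1-t)·p0[i] + t·p1[i].
  v1: (1-0.538)·(1.32,1.99) + 0.538·(-0.21,0.31) = (0.4969,1.0862)
  v2: (1-0.538)·(0.72,2.77) + 0.538·(-0.62,0.72) = (-0.0009,1.6671)
  v3: (1-0.538)·(-2.07,-0.28) + 0.538·(-2.87,-1.21) = (-2.5004,-0.7803)
  v4: (1-0.538)·(-3.97,-2.43) + 0.538·(-2.51,-1.86) = (-3.1845,-2.1233)
  v5: (1-0.538)·(3.59,-2.35) + 0.538·(-0.22,-1.51) = (1.5402,-1.8981)
Shoelace sum Σ(x_i·y_{i+1} − x_{i+1}·y_i):
  i=1: 0.4969·1.6671 − -0.0009·1.0862 = +0.8293 (running +0.8293)
  i=2: -0.0009·-0.7803 − -2.5004·1.6671 = +4.1691 (running +4.9984)
  i=3: -2.5004·-2.1233 − -3.1845·-0.7803 = +2.8242 (running +7.8226)
  i=4: -3.1845·-1.8981 − 1.5402·-2.1233 = +9.3149 (running +17.1375)
  i=5: 1.5402·1.0862 − 0.4969·-1.8981 = +2.6160 (running +19.7535)
Area = |Σ|/2 = |19.7535|/2 = 9.8768

Area at t=0.538: 9.8768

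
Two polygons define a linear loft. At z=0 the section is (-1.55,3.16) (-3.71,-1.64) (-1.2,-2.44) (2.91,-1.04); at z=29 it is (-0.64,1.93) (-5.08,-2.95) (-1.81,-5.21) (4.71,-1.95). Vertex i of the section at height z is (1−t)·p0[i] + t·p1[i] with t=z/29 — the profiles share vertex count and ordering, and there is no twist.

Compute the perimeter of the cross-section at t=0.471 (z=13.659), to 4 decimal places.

Cross-section at t=0.471: each vertex is (1-t)·p0[i] + t·p1[i].
  v1: (1-0.471)·(-1.55,3.16) + 0.471·(-0.64,1.93) = (-1.1214,2.5807)
  v2: (1-0.471)·(-3.71,-1.64) + 0.471·(-5.08,-2.95) = (-4.3553,-2.2570)
  v3: (1-0.471)·(-1.2,-2.44) + 0.471·(-1.81,-5.21) = (-1.4873,-3.7447)
  v4: (1-0.471)·(2.91,-1.04) + 0.471·(4.71,-1.95) = (3.7578,-1.4686)
Perimeter = Σ |v_{i+1} − v_i|:
  edge 1→2: √(-3.2339² + -4.8377²) = 5.8190 (running 5.8190)
  edge 2→3: √(2.8680² + -1.4877²) = 3.2308 (running 9.0499)
  edge 3→4: √(5.2451² + 2.2761²) = 5.7177 (running 14.7675)
  edge 4→1: √(-4.8792² + 4.0493²) = 6.3406 (running 21.1081)
Perimeter = 21.1081

Perimeter at t=0.471: 21.1081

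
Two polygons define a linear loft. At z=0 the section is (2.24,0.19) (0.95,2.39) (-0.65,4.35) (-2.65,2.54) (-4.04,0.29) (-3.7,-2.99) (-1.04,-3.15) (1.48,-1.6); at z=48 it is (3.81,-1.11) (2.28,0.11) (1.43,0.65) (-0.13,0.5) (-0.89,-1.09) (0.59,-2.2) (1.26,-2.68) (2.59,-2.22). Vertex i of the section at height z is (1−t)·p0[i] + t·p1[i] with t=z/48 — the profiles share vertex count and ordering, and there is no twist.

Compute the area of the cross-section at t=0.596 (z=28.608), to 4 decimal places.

Area at t=0.596: 16.7958

Cross-section at t=0.596: each vertex is (1-t)·p0[i] + t·p1[i].
  v1: (1-0.596)·(2.24,0.19) + 0.596·(3.81,-1.11) = (3.1757,-0.5848)
  v2: (1-0.596)·(0.95,2.39) + 0.596·(2.28,0.11) = (1.7427,1.0311)
  v3: (1-0.596)·(-0.65,4.35) + 0.596·(1.43,0.65) = (0.5897,2.1448)
  v4: (1-0.596)·(-2.65,2.54) + 0.596·(-0.13,0.5) = (-1.1481,1.3242)
  v5: (1-0.596)·(-4.04,0.29) + 0.596·(-0.89,-1.09) = (-2.1626,-0.5325)
  v6: (1-0.596)·(-3.7,-2.99) + 0.596·(0.59,-2.2) = (-1.1432,-2.5192)
  v7: (1-0.596)·(-1.04,-3.15) + 0.596·(1.26,-2.68) = (0.3308,-2.8699)
  v8: (1-0.596)·(1.48,-1.6) + 0.596·(2.59,-2.22) = (2.1416,-1.9695)
Shoelace sum Σ(x_i·y_{i+1} − x_{i+1}·y_i):
  i=1: 3.1757·1.0311 − 1.7427·-0.5848 = +4.2937 (running +4.2937)
  i=2: 1.7427·2.1448 − 0.5897·1.0311 = +3.1297 (running +7.4233)
  i=3: 0.5897·1.3242 − -1.1481·2.1448 = +3.2432 (running +10.6666)
  i=4: -1.1481·-0.5325 − -2.1626·1.3242 = +3.4750 (running +14.1415)
  i=5: -2.1626·-2.5192 − -1.1432·-0.5325 = +4.8392 (running +18.9808)
  i=6: -1.1432·-2.8699 − 0.3308·-2.5192 = +4.1141 (running +23.0948)
  i=7: 0.3308·-1.9695 − 2.1416·-2.8699 = +5.4945 (running +28.5893)
  i=8: 2.1416·-0.5848 − 3.1757·-1.9695 = +5.0023 (running +33.5916)
Area = |Σ|/2 = |33.5916|/2 = 16.7958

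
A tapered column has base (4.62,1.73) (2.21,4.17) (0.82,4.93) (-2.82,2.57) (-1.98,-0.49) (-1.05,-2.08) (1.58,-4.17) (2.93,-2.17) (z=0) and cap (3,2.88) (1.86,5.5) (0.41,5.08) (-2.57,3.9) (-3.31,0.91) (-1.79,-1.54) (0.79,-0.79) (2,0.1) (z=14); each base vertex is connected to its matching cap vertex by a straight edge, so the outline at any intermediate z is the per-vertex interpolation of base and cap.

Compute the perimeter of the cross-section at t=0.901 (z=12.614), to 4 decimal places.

Cross-section at t=0.901: each vertex is (1-t)·p0[i] + t·p1[i].
  v1: (1-0.901)·(4.62,1.73) + 0.901·(3,2.88) = (3.1604,2.7661)
  v2: (1-0.901)·(2.21,4.17) + 0.901·(1.86,5.5) = (1.8947,5.3683)
  v3: (1-0.901)·(0.82,4.93) + 0.901·(0.41,5.08) = (0.4506,5.0652)
  v4: (1-0.901)·(-2.82,2.57) + 0.901·(-2.57,3.9) = (-2.5947,3.7683)
  v5: (1-0.901)·(-1.98,-0.49) + 0.901·(-3.31,0.91) = (-3.1783,0.7714)
  v6: (1-0.901)·(-1.05,-2.08) + 0.901·(-1.79,-1.54) = (-1.7167,-1.5935)
  v7: (1-0.901)·(1.58,-4.17) + 0.901·(0.79,-0.79) = (0.8682,-1.1246)
  v8: (1-0.901)·(2.93,-2.17) + 0.901·(2,0.1) = (2.0921,-0.1247)
Perimeter = Σ |v_{i+1} − v_i|:
  edge 1→2: √(-1.2657² + 2.6022²) = 2.8937 (running 2.8937)
  edge 2→3: √(-1.4441² + -0.3032²) = 1.4755 (running 4.3692)
  edge 3→4: √(-3.0453² + -1.2968²) = 3.3100 (running 7.6792)
  edge 4→5: √(-0.5836² + -2.9969²) = 3.0532 (running 10.7324)
  edge 5→6: √(1.4616² + -2.3649²) = 2.7801 (running 13.5125)
  edge 6→7: √(2.5850² + 0.4688²) = 2.6271 (running 16.1396)
  edge 7→8: √(1.2239² + 0.9999²) = 1.5804 (running 17.7200)
  edge 8→1: √(1.0683² + 2.8909²) = 3.0820 (running 20.8019)
Perimeter = 20.8019

Perimeter at t=0.901: 20.8019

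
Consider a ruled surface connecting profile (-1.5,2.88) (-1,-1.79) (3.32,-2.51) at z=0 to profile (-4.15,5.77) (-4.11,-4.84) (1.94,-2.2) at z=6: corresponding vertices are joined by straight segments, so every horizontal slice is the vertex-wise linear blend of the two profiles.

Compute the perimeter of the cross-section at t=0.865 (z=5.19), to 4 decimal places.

Cross-section at t=0.865: each vertex is (1-t)·p0[i] + t·p1[i].
  v1: (1-0.865)·(-1.5,2.88) + 0.865·(-4.15,5.77) = (-3.7923,5.3798)
  v2: (1-0.865)·(-1,-1.79) + 0.865·(-4.11,-4.84) = (-3.6902,-4.4282)
  v3: (1-0.865)·(3.32,-2.51) + 0.865·(1.94,-2.2) = (2.1263,-2.2418)
Perimeter = Σ |v_{i+1} − v_i|:
  edge 1→2: √(0.1021² + -9.8081²) = 9.8086 (running 9.8086)
  edge 2→3: √(5.8164² + 2.1864²) = 6.2138 (running 16.0224)
  edge 3→1: √(-5.9186² + 7.6217²) = 9.6498 (running 25.6723)
Perimeter = 25.6723

Perimeter at t=0.865: 25.6723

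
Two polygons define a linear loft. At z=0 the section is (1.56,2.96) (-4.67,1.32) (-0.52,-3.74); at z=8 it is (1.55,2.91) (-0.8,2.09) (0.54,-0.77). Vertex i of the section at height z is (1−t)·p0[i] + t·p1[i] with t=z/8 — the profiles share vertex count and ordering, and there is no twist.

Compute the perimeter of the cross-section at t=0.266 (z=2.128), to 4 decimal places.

Cross-section at t=0.266: each vertex is (1-t)·p0[i] + t·p1[i].
  v1: (1-0.266)·(1.56,2.96) + 0.266·(1.55,2.91) = (1.5573,2.9467)
  v2: (1-0.266)·(-4.67,1.32) + 0.266·(-0.8,2.09) = (-3.6406,1.5248)
  v3: (1-0.266)·(-0.52,-3.74) + 0.266·(0.54,-0.77) = (-0.2380,-2.9500)
Perimeter = Σ |v_{i+1} − v_i|:
  edge 1→2: √(-5.1979² + -1.4219²) = 5.3889 (running 5.3889)
  edge 2→3: √(3.4025² + -4.4748²) = 5.6215 (running 11.0104)
  edge 3→1: √(1.7954² + 5.8967²) = 6.1639 (running 17.1743)
Perimeter = 17.1743

Perimeter at t=0.266: 17.1743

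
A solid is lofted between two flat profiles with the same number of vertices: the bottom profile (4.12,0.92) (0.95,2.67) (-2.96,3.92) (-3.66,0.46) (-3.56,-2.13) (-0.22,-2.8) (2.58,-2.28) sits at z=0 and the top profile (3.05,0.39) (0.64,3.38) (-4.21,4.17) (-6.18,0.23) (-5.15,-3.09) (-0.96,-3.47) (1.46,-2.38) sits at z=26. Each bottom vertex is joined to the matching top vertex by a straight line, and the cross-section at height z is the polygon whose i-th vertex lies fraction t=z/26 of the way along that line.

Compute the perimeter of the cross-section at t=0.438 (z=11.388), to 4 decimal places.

Cross-section at t=0.438: each vertex is (1-t)·p0[i] + t·p1[i].
  v1: (1-0.438)·(4.12,0.92) + 0.438·(3.05,0.39) = (3.6513,0.6879)
  v2: (1-0.438)·(0.95,2.67) + 0.438·(0.64,3.38) = (0.8142,2.9810)
  v3: (1-0.438)·(-2.96,3.92) + 0.438·(-4.21,4.17) = (-3.5075,4.0295)
  v4: (1-0.438)·(-3.66,0.46) + 0.438·(-6.18,0.23) = (-4.7638,0.3593)
  v5: (1-0.438)·(-3.56,-2.13) + 0.438·(-5.15,-3.09) = (-4.2564,-2.5505)
  v6: (1-0.438)·(-0.22,-2.8) + 0.438·(-0.96,-3.47) = (-0.5441,-3.0935)
  v7: (1-0.438)·(2.58,-2.28) + 0.438·(1.46,-2.38) = (2.0894,-2.3238)
Perimeter = Σ |v_{i+1} − v_i|:
  edge 1→2: √(-2.8371² + 2.2931²) = 3.6480 (running 3.6480)
  edge 2→3: √(-4.3217² + 1.0485²) = 4.4471 (running 8.0951)
  edge 3→4: √(-1.2563² + -3.6702²) = 3.8793 (running 11.9743)
  edge 4→5: √(0.5073² + -2.9097²) = 2.9536 (running 14.9280)
  edge 5→6: √(3.7123² + -0.5430²) = 3.7518 (running 18.6798)
  edge 6→7: √(2.6336² + 0.7697²) = 2.7437 (running 21.4235)
  edge 7→1: √(1.5619² + 3.0117²) = 3.3926 (running 24.8161)
Perimeter = 24.8161

Perimeter at t=0.438: 24.8161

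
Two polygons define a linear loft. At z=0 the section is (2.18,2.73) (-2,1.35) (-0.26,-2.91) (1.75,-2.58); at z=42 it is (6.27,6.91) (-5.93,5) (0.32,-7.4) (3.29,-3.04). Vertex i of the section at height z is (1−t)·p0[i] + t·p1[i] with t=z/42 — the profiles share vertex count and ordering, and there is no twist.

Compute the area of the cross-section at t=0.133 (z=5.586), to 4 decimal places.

Area at t=0.133: 21.7145

Cross-section at t=0.133: each vertex is (1-t)·p0[i] + t·p1[i].
  v1: (1-0.133)·(2.18,2.73) + 0.133·(6.27,6.91) = (2.7240,3.2859)
  v2: (1-0.133)·(-2,1.35) + 0.133·(-5.93,5) = (-2.5227,1.8355)
  v3: (1-0.133)·(-0.26,-2.91) + 0.133·(0.32,-7.4) = (-0.1829,-3.5072)
  v4: (1-0.133)·(1.75,-2.58) + 0.133·(3.29,-3.04) = (1.9548,-2.6412)
Shoelace sum Σ(x_i·y_{i+1} − x_{i+1}·y_i):
  i=1: 2.7240·1.8355 − -2.5227·3.2859 = +13.2891 (running +13.2891)
  i=2: -2.5227·-3.5072 − -0.1829·1.8355 = +9.1831 (running +22.4723)
  i=3: -0.1829·-2.6412 − 1.9548·-3.5072 = +7.3389 (running +29.8111)
  i=4: 1.9548·3.2859 − 2.7240·-2.6412 = +13.6179 (running +43.4290)
Area = |Σ|/2 = |43.4290|/2 = 21.7145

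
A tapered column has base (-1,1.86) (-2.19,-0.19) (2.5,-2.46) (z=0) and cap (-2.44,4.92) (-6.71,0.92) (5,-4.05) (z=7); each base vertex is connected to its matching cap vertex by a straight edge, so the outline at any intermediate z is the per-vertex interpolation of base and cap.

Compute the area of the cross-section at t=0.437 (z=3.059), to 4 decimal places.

Area at t=0.437: 15.6315

Cross-section at t=0.437: each vertex is (1-t)·p0[i] + t·p1[i].
  v1: (1-0.437)·(-1,1.86) + 0.437·(-2.44,4.92) = (-1.6293,3.1972)
  v2: (1-0.437)·(-2.19,-0.19) + 0.437·(-6.71,0.92) = (-4.1652,0.2951)
  v3: (1-0.437)·(2.5,-2.46) + 0.437·(5,-4.05) = (3.5925,-3.1548)
Shoelace sum Σ(x_i·y_{i+1} − x_{i+1}·y_i):
  i=1: -1.6293·0.2951 − -4.1652·3.1972 = +12.8364 (running +12.8364)
  i=2: -4.1652·-3.1548 − 3.5925·0.2951 = +12.0806 (running +24.9170)
  i=3: 3.5925·3.1972 − -1.6293·-3.1548 = +6.3459 (running +31.2629)
Area = |Σ|/2 = |31.2629|/2 = 15.6315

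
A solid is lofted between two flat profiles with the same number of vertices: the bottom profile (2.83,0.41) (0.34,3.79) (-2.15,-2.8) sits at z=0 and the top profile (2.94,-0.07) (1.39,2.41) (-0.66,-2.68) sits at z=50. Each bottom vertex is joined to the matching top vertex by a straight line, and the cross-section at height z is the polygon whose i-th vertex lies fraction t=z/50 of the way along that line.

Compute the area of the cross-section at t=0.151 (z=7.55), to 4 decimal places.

Area at t=0.151: 11.4021

Cross-section at t=0.151: each vertex is (1-t)·p0[i] + t·p1[i].
  v1: (1-0.151)·(2.83,0.41) + 0.151·(2.94,-0.07) = (2.8466,0.3375)
  v2: (1-0.151)·(0.34,3.79) + 0.151·(1.39,2.41) = (0.4985,3.5816)
  v3: (1-0.151)·(-2.15,-2.8) + 0.151·(-0.66,-2.68) = (-1.9250,-2.7819)
Shoelace sum Σ(x_i·y_{i+1} − x_{i+1}·y_i):
  i=1: 2.8466·3.5816 − 0.4985·0.3375 = +10.0272 (running +10.0272)
  i=2: 0.4985·-2.7819 − -1.9250·3.5816 = +5.5077 (running +15.5350)
  i=3: -1.9250·0.3375 − 2.8466·-2.7819 = +7.2692 (running +22.8042)
Area = |Σ|/2 = |22.8042|/2 = 11.4021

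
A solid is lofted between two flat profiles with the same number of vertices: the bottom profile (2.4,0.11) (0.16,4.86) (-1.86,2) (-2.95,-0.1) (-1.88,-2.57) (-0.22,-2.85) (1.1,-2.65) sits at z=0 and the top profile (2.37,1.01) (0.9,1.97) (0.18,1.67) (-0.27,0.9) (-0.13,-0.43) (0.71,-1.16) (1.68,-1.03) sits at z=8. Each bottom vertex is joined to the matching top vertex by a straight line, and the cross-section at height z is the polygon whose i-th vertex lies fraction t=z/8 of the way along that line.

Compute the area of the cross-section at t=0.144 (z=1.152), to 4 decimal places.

Cross-section at t=0.144: each vertex is (1-t)·p0[i] + t·p1[i].
  v1: (1-0.144)·(2.4,0.11) + 0.144·(2.37,1.01) = (2.3957,0.2396)
  v2: (1-0.144)·(0.16,4.86) + 0.144·(0.9,1.97) = (0.2666,4.4438)
  v3: (1-0.144)·(-1.86,2) + 0.144·(0.18,1.67) = (-1.5662,1.9525)
  v4: (1-0.144)·(-2.95,-0.1) + 0.144·(-0.27,0.9) = (-2.5641,0.0440)
  v5: (1-0.144)·(-1.88,-2.57) + 0.144·(-0.13,-0.43) = (-1.6280,-2.2618)
  v6: (1-0.144)·(-0.22,-2.85) + 0.144·(0.71,-1.16) = (-0.0861,-2.6066)
  v7: (1-0.144)·(1.1,-2.65) + 0.144·(1.68,-1.03) = (1.1835,-2.4167)
Shoelace sum Σ(x_i·y_{i+1} − x_{i+1}·y_i):
  i=1: 2.3957·4.4438 − 0.2666·0.2396 = +10.5822 (running +10.5822)
  i=2: 0.2666·1.9525 − -1.5662·4.4438 = +7.4806 (running +18.0627)
  i=3: -1.5662·0.0440 − -2.5641·1.9525 = +4.9374 (running +23.0001)
  i=4: -2.5641·-2.2618 − -1.6280·0.0440 = +5.8712 (running +28.8713)
  i=5: -1.6280·-2.6066 − -0.0861·-2.2618 = +4.0489 (running +32.9202)
  i=6: -0.0861·-2.4167 − 1.1835·-2.6066 = +3.2930 (running +36.2132)
  i=7: 1.1835·0.2396 − 2.3957·-2.4167 = +6.0733 (running +42.2865)
Area = |Σ|/2 = |42.2865|/2 = 21.1433

Area at t=0.144: 21.1433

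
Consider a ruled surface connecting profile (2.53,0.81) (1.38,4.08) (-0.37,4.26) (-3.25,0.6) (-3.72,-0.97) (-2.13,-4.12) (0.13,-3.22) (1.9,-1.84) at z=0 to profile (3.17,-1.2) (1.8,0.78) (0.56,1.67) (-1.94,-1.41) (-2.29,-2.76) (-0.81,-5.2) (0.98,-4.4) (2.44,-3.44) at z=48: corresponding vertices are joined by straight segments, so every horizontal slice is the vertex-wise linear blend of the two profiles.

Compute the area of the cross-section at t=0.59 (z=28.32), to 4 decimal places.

Cross-section at t=0.59: each vertex is (1-t)·p0[i] + t·p1[i].
  v1: (1-0.59)·(2.53,0.81) + 0.59·(3.17,-1.2) = (2.9076,-0.3759)
  v2: (1-0.59)·(1.38,4.08) + 0.59·(1.8,0.78) = (1.6278,2.1330)
  v3: (1-0.59)·(-0.37,4.26) + 0.59·(0.56,1.67) = (0.1787,2.7319)
  v4: (1-0.59)·(-3.25,0.6) + 0.59·(-1.94,-1.41) = (-2.4771,-0.5859)
  v5: (1-0.59)·(-3.72,-0.97) + 0.59·(-2.29,-2.76) = (-2.8763,-2.0261)
  v6: (1-0.59)·(-2.13,-4.12) + 0.59·(-0.81,-5.2) = (-1.3512,-4.7572)
  v7: (1-0.59)·(0.13,-3.22) + 0.59·(0.98,-4.4) = (0.6315,-3.9162)
  v8: (1-0.59)·(1.9,-1.84) + 0.59·(2.44,-3.44) = (2.2186,-2.7840)
Shoelace sum Σ(x_i·y_{i+1} − x_{i+1}·y_i):
  i=1: 2.9076·2.1330 − 1.6278·-0.3759 = +6.8138 (running +6.8138)
  i=2: 1.6278·2.7319 − 0.1787·2.1330 = +4.0658 (running +10.8796)
  i=3: 0.1787·-0.5859 − -2.4771·2.7319 = +6.6625 (running +17.5421)
  i=4: -2.4771·-2.0261 − -2.8763·-0.5859 = +3.3336 (running +20.8757)
  i=5: -2.8763·-4.7572 − -1.3512·-2.0261 = +10.9455 (running +31.8212)
  i=6: -1.3512·-3.9162 − 0.6315·-4.7572 = +8.2957 (running +40.1169)
  i=7: 0.6315·-2.7840 − 2.2186·-3.9162 = +6.9304 (running +47.0473)
  i=8: 2.2186·-0.3759 − 2.9076·-2.7840 = +7.2608 (running +54.3081)
Area = |Σ|/2 = |54.3081|/2 = 27.1541

Area at t=0.59: 27.1541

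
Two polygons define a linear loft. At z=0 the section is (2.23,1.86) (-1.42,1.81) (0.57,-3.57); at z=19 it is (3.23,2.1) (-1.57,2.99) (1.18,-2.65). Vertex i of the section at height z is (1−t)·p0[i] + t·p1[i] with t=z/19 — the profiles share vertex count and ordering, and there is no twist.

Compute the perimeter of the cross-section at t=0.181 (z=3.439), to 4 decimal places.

Perimeter at t=0.181: 15.2712

Cross-section at t=0.181: each vertex is (1-t)·p0[i] + t·p1[i].
  v1: (1-0.181)·(2.23,1.86) + 0.181·(3.23,2.1) = (2.4110,1.9034)
  v2: (1-0.181)·(-1.42,1.81) + 0.181·(-1.57,2.99) = (-1.4471,2.0236)
  v3: (1-0.181)·(0.57,-3.57) + 0.181·(1.18,-2.65) = (0.6804,-3.4035)
Perimeter = Σ |v_{i+1} − v_i|:
  edge 1→2: √(-3.8581² + 0.1201²) = 3.8600 (running 3.8600)
  edge 2→3: √(2.1276² + -5.4271²) = 5.8292 (running 9.6892)
  edge 3→1: √(1.7306² + 5.3069²) = 5.5820 (running 15.2712)
Perimeter = 15.2712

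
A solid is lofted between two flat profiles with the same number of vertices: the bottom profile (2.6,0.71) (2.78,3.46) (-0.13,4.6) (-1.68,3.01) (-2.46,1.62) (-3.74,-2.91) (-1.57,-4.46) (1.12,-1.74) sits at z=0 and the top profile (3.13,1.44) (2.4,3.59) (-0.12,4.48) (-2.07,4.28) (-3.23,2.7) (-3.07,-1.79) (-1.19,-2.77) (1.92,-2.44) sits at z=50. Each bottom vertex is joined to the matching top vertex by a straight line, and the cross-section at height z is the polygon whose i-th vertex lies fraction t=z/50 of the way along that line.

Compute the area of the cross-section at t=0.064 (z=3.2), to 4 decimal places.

Cross-section at t=0.064: each vertex is (1-t)·p0[i] + t·p1[i].
  v1: (1-0.064)·(2.6,0.71) + 0.064·(3.13,1.44) = (2.6339,0.7567)
  v2: (1-0.064)·(2.78,3.46) + 0.064·(2.4,3.59) = (2.7557,3.4683)
  v3: (1-0.064)·(-0.13,4.6) + 0.064·(-0.12,4.48) = (-0.1294,4.5923)
  v4: (1-0.064)·(-1.68,3.01) + 0.064·(-2.07,4.28) = (-1.7050,3.0913)
  v5: (1-0.064)·(-2.46,1.62) + 0.064·(-3.23,2.7) = (-2.5093,1.6891)
  v6: (1-0.064)·(-3.74,-2.91) + 0.064·(-3.07,-1.79) = (-3.6971,-2.8383)
  v7: (1-0.064)·(-1.57,-4.46) + 0.064·(-1.19,-2.77) = (-1.5457,-4.3518)
  v8: (1-0.064)·(1.12,-1.74) + 0.064·(1.92,-2.44) = (1.1712,-1.7848)
Shoelace sum Σ(x_i·y_{i+1} − x_{i+1}·y_i):
  i=1: 2.6339·3.4683 − 2.7557·0.7567 = +7.0500 (running +7.0500)
  i=2: 2.7557·4.5923 − -0.1294·3.4683 = +13.1036 (running +20.1536)
  i=3: -0.1294·3.0913 − -1.7050·4.5923 = +7.4298 (running +27.5835)
  i=4: -1.7050·1.6891 − -2.5093·3.0913 = +4.8770 (running +32.4605)
  i=5: -2.5093·-2.8383 − -3.6971·1.6891 = +13.3670 (running +45.8275)
  i=6: -3.6971·-4.3518 − -1.5457·-2.8383 = +11.7021 (running +57.5296)
  i=7: -1.5457·-1.7848 − 1.1712·-4.3518 = +7.8556 (running +65.3852)
  i=8: 1.1712·0.7567 − 2.6339·-1.7848 = +5.5873 (running +70.9725)
Area = |Σ|/2 = |70.9725|/2 = 35.4863

Area at t=0.064: 35.4863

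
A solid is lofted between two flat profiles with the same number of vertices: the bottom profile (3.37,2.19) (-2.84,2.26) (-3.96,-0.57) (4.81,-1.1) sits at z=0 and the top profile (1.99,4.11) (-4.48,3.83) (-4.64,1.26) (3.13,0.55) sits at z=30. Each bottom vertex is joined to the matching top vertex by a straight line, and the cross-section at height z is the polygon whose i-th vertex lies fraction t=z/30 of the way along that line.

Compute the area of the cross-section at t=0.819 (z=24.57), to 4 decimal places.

Cross-section at t=0.819: each vertex is (1-t)·p0[i] + t·p1[i].
  v1: (1-0.819)·(3.37,2.19) + 0.819·(1.99,4.11) = (2.2398,3.7625)
  v2: (1-0.819)·(-2.84,2.26) + 0.819·(-4.48,3.83) = (-4.1832,3.5458)
  v3: (1-0.819)·(-3.96,-0.57) + 0.819·(-4.64,1.26) = (-4.5169,0.9288)
  v4: (1-0.819)·(4.81,-1.1) + 0.819·(3.13,0.55) = (3.4341,0.2513)
Shoelace sum Σ(x_i·y_{i+1} − x_{i+1}·y_i):
  i=1: 2.2398·3.5458 − -4.1832·3.7625 = +23.6809 (running +23.6809)
  i=2: -4.1832·0.9288 − -4.5169·3.5458 = +12.1310 (running +35.8120)
  i=3: -4.5169·0.2513 − 3.4341·0.9288 = -4.3248 (running +31.4872)
  i=4: 3.4341·3.7625 − 2.2398·0.2513 = +12.3577 (running +43.8449)
Area = |Σ|/2 = |43.8449|/2 = 21.9224

Area at t=0.819: 21.9224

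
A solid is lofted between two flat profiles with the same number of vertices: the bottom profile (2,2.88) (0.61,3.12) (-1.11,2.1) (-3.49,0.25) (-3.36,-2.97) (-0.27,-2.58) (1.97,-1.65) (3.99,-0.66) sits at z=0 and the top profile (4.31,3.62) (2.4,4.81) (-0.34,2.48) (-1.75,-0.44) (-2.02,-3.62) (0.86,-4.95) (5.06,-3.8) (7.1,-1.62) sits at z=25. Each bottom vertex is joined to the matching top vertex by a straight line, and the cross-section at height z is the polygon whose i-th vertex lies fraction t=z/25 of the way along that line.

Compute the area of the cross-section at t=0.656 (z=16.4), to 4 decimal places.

Cross-section at t=0.656: each vertex is (1-t)·p0[i] + t·p1[i].
  v1: (1-0.656)·(2,2.88) + 0.656·(4.31,3.62) = (3.5154,3.3654)
  v2: (1-0.656)·(0.61,3.12) + 0.656·(2.4,4.81) = (1.7842,4.2286)
  v3: (1-0.656)·(-1.11,2.1) + 0.656·(-0.34,2.48) = (-0.6049,2.3493)
  v4: (1-0.656)·(-3.49,0.25) + 0.656·(-1.75,-0.44) = (-2.3486,-0.2026)
  v5: (1-0.656)·(-3.36,-2.97) + 0.656·(-2.02,-3.62) = (-2.4810,-3.3964)
  v6: (1-0.656)·(-0.27,-2.58) + 0.656·(0.86,-4.95) = (0.4713,-4.1347)
  v7: (1-0.656)·(1.97,-1.65) + 0.656·(5.06,-3.8) = (3.9970,-3.0604)
  v8: (1-0.656)·(3.99,-0.66) + 0.656·(7.1,-1.62) = (6.0302,-1.2898)
Shoelace sum Σ(x_i·y_{i+1} − x_{i+1}·y_i):
  i=1: 3.5154·4.2286 − 1.7842·3.3654 = +8.8604 (running +8.8604)
  i=2: 1.7842·2.3493 − -0.6049·4.2286 = +6.7495 (running +15.6099)
  i=3: -0.6049·-0.2026 − -2.3486·2.3493 = +5.6400 (running +21.2499)
  i=4: -2.3486·-3.3964 − -2.4810·-0.2026 = +7.4739 (running +28.7238)
  i=5: -2.4810·-4.1347 − 0.4713·-3.3964 = +11.8587 (running +40.5826)
  i=6: 0.4713·-3.0604 − 3.9970·-4.1347 = +15.0843 (running +55.6669)
  i=7: 3.9970·-1.2898 − 6.0302·-3.0604 = +13.2995 (running +68.9664)
  i=8: 6.0302·3.3654 − 3.5154·-1.2898 = +24.8281 (running +93.7945)
Area = |Σ|/2 = |93.7945|/2 = 46.8973

Area at t=0.656: 46.8973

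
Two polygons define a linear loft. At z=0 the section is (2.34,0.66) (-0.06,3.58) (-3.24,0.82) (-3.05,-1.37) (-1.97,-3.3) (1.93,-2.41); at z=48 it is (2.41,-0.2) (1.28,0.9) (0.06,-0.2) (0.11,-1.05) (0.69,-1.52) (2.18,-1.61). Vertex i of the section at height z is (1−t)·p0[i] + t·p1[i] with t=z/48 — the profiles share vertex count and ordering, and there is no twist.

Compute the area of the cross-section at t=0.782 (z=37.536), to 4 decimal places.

Cross-section at t=0.782: each vertex is (1-t)·p0[i] + t·p1[i].
  v1: (1-0.782)·(2.34,0.66) + 0.782·(2.41,-0.2) = (2.3947,-0.0125)
  v2: (1-0.782)·(-0.06,3.58) + 0.782·(1.28,0.9) = (0.9879,1.4842)
  v3: (1-0.782)·(-3.24,0.82) + 0.782·(0.06,-0.2) = (-0.6594,0.0224)
  v4: (1-0.782)·(-3.05,-1.37) + 0.782·(0.11,-1.05) = (-0.5789,-1.1198)
  v5: (1-0.782)·(-1.97,-3.3) + 0.782·(0.69,-1.52) = (0.1101,-1.9080)
  v6: (1-0.782)·(1.93,-2.41) + 0.782·(2.18,-1.61) = (2.1255,-1.7844)
Shoelace sum Σ(x_i·y_{i+1} − x_{i+1}·y_i):
  i=1: 2.3947·1.4842 − 0.9879·-0.0125 = +3.5667 (running +3.5667)
  i=2: 0.9879·0.0224 − -0.6594·1.4842 = +1.0008 (running +4.5675)
  i=3: -0.6594·-1.1198 − -0.5789·0.0224 = +0.7513 (running +5.3188)
  i=4: -0.5789·-1.9080 − 0.1101·-1.1198 = +1.2278 (running +6.5467)
  i=5: 0.1101·-1.7844 − 2.1255·-1.9080 = +3.8590 (running +10.4057)
  i=6: 2.1255·-0.0125 − 2.3947·-1.7844 = +4.2466 (running +14.6523)
Area = |Σ|/2 = |14.6523|/2 = 7.3261

Area at t=0.782: 7.3261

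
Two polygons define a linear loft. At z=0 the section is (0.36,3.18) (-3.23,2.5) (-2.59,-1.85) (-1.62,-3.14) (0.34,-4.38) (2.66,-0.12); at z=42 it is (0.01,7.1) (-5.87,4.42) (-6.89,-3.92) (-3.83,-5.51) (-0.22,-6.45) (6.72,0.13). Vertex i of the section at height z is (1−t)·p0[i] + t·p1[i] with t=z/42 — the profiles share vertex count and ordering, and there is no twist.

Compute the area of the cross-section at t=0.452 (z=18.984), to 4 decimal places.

Cross-section at t=0.452: each vertex is (1-t)·p0[i] + t·p1[i].
  v1: (1-0.452)·(0.36,3.18) + 0.452·(0.01,7.1) = (0.2018,4.9518)
  v2: (1-0.452)·(-3.23,2.5) + 0.452·(-5.87,4.42) = (-4.4233,3.3678)
  v3: (1-0.452)·(-2.59,-1.85) + 0.452·(-6.89,-3.92) = (-4.5336,-2.7856)
  v4: (1-0.452)·(-1.62,-3.14) + 0.452·(-3.83,-5.51) = (-2.6189,-4.2112)
  v5: (1-0.452)·(0.34,-4.38) + 0.452·(-0.22,-6.45) = (0.0869,-5.3156)
  v6: (1-0.452)·(2.66,-0.12) + 0.452·(6.72,0.13) = (4.4951,-0.0070)
Shoelace sum Σ(x_i·y_{i+1} − x_{i+1}·y_i):
  i=1: 0.2018·3.3678 − -4.4233·4.9518 = +22.5830 (running +22.5830)
  i=2: -4.4233·-2.7856 − -4.5336·3.3678 = +27.5901 (running +50.1731)
  i=3: -4.5336·-4.2112 − -2.6189·-2.7856 = +11.7967 (running +61.9698)
  i=4: -2.6189·-5.3156 − 0.0869·-4.2112 = +14.2871 (running +76.2569)
  i=5: 0.0869·-0.0070 − 4.4951·-5.3156 = +23.8938 (running +100.1508)
  i=6: 4.4951·4.9518 − 0.2018·-0.0070 = +22.2605 (running +122.4113)
Area = |Σ|/2 = |122.4113|/2 = 61.2056

Area at t=0.452: 61.2056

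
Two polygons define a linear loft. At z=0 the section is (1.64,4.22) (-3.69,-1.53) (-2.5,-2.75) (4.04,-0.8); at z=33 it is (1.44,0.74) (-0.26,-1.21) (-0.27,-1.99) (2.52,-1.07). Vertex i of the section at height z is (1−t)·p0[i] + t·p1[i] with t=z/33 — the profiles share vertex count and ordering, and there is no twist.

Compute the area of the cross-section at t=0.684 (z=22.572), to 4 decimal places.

Area at t=0.684: 8.4357

Cross-section at t=0.684: each vertex is (1-t)·p0[i] + t·p1[i].
  v1: (1-0.684)·(1.64,4.22) + 0.684·(1.44,0.74) = (1.5032,1.8397)
  v2: (1-0.684)·(-3.69,-1.53) + 0.684·(-0.26,-1.21) = (-1.3439,-1.3111)
  v3: (1-0.684)·(-2.5,-2.75) + 0.684·(-0.27,-1.99) = (-0.9747,-2.2302)
  v4: (1-0.684)·(4.04,-0.8) + 0.684·(2.52,-1.07) = (3.0003,-0.9847)
Shoelace sum Σ(x_i·y_{i+1} − x_{i+1}·y_i):
  i=1: 1.5032·-1.3111 − -1.3439·1.8397 = +0.5014 (running +0.5014)
  i=2: -1.3439·-2.2302 − -0.9747·-1.3111 = +1.7191 (running +2.2206)
  i=3: -0.9747·-0.9847 − 3.0003·-2.2302 = +7.6509 (running +9.8715)
  i=4: 3.0003·1.8397 − 1.5032·-0.9847 = +6.9998 (running +16.8713)
Area = |Σ|/2 = |16.8713|/2 = 8.4357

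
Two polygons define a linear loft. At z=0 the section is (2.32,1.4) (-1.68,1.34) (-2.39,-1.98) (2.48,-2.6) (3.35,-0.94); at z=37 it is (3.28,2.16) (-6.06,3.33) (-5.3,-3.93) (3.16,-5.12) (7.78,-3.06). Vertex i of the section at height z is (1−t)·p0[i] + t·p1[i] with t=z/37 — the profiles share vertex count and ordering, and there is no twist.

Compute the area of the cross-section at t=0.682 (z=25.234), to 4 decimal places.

Area at t=0.682: 56.3353

Cross-section at t=0.682: each vertex is (1-t)·p0[i] + t·p1[i].
  v1: (1-0.682)·(2.32,1.4) + 0.682·(3.28,2.16) = (2.9747,1.9183)
  v2: (1-0.682)·(-1.68,1.34) + 0.682·(-6.06,3.33) = (-4.6672,2.6972)
  v3: (1-0.682)·(-2.39,-1.98) + 0.682·(-5.3,-3.93) = (-4.3746,-3.3099)
  v4: (1-0.682)·(2.48,-2.6) + 0.682·(3.16,-5.12) = (2.9438,-4.3186)
  v5: (1-0.682)·(3.35,-0.94) + 0.682·(7.78,-3.06) = (6.3713,-2.3858)
Shoelace sum Σ(x_i·y_{i+1} − x_{i+1}·y_i):
  i=1: 2.9747·2.6972 − -4.6672·1.9183 = +16.9765 (running +16.9765)
  i=2: -4.6672·-3.3099 − -4.3746·2.6972 = +27.2470 (running +44.2234)
  i=3: -4.3746·-4.3186 − 2.9438·-3.3099 = +28.6360 (running +72.8594)
  i=4: 2.9438·-2.3858 − 6.3713·-4.3186 = +20.4918 (running +93.3512)
  i=5: 6.3713·1.9183 − 2.9747·-2.3858 = +19.3193 (running +112.6706)
Area = |Σ|/2 = |112.6706|/2 = 56.3353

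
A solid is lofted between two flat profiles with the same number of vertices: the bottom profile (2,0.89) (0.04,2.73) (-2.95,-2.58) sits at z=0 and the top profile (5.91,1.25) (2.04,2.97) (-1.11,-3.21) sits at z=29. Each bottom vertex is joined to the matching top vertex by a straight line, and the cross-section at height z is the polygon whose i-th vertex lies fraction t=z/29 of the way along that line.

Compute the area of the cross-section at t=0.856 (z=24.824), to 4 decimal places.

Area at t=0.856: 13.5994

Cross-section at t=0.856: each vertex is (1-t)·p0[i] + t·p1[i].
  v1: (1-0.856)·(2,0.89) + 0.856·(5.91,1.25) = (5.3470,1.1982)
  v2: (1-0.856)·(0.04,2.73) + 0.856·(2.04,2.97) = (1.7520,2.9354)
  v3: (1-0.856)·(-2.95,-2.58) + 0.856·(-1.11,-3.21) = (-1.3750,-3.1193)
Shoelace sum Σ(x_i·y_{i+1} − x_{i+1}·y_i):
  i=1: 5.3470·2.9354 − 1.7520·1.1982 = +13.5965 (running +13.5965)
  i=2: 1.7520·-3.1193 − -1.3750·2.9354 = -1.4289 (running +12.1676)
  i=3: -1.3750·1.1982 − 5.3470·-3.1193 = +15.0312 (running +27.1989)
Area = |Σ|/2 = |27.1989|/2 = 13.5994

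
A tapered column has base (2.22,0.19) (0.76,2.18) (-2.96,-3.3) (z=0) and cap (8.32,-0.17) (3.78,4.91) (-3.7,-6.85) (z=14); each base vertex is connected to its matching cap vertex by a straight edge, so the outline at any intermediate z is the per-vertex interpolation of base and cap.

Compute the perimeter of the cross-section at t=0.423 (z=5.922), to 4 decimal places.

Perimeter at t=0.423: 23.4304

Cross-section at t=0.423: each vertex is (1-t)·p0[i] + t·p1[i].
  v1: (1-0.423)·(2.22,0.19) + 0.423·(8.32,-0.17) = (4.8003,0.0377)
  v2: (1-0.423)·(0.76,2.18) + 0.423·(3.78,4.91) = (2.0375,3.3348)
  v3: (1-0.423)·(-2.96,-3.3) + 0.423·(-3.7,-6.85) = (-3.2730,-4.8016)
Perimeter = Σ |v_{i+1} − v_i|:
  edge 1→2: √(-2.7628² + 3.2971²) = 4.3016 (running 4.3016)
  edge 2→3: √(-5.3105² + -8.1364²) = 9.7161 (running 14.0177)
  edge 3→1: √(8.0733² + 4.8394²) = 9.4127 (running 23.4304)
Perimeter = 23.4304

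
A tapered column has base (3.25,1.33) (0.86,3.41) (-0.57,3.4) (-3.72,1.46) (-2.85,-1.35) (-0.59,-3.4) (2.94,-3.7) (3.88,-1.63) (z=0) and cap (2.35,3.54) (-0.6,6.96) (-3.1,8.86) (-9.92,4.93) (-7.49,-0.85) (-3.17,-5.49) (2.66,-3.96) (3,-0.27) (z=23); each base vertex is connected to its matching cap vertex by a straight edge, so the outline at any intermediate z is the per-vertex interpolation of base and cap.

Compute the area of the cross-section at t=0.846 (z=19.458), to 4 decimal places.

Cross-section at t=0.846: each vertex is (1-t)·p0[i] + t·p1[i].
  v1: (1-0.846)·(3.25,1.33) + 0.846·(2.35,3.54) = (2.4886,3.1997)
  v2: (1-0.846)·(0.86,3.41) + 0.846·(-0.6,6.96) = (-0.3752,6.4133)
  v3: (1-0.846)·(-0.57,3.4) + 0.846·(-3.1,8.86) = (-2.7104,8.0192)
  v4: (1-0.846)·(-3.72,1.46) + 0.846·(-9.92,4.93) = (-8.9652,4.3956)
  v5: (1-0.846)·(-2.85,-1.35) + 0.846·(-7.49,-0.85) = (-6.7754,-0.9270)
  v6: (1-0.846)·(-0.59,-3.4) + 0.846·(-3.17,-5.49) = (-2.7727,-5.1681)
  v7: (1-0.846)·(2.94,-3.7) + 0.846·(2.66,-3.96) = (2.7031,-3.9200)
  v8: (1-0.846)·(3.88,-1.63) + 0.846·(3,-0.27) = (3.1355,-0.4794)
Shoelace sum Σ(x_i·y_{i+1} − x_{i+1}·y_i):
  i=1: 2.4886·6.4133 − -0.3752·3.1997 = +17.1605 (running +17.1605)
  i=2: -0.3752·8.0192 − -2.7104·6.4133 = +14.3740 (running +31.5345)
  i=3: -2.7104·4.3956 − -8.9652·8.0192 = +59.9796 (running +91.5141)
  i=4: -8.9652·-0.9270 − -6.7754·4.3956 = +38.0930 (running +129.6071)
  i=5: -6.7754·-5.1681 − -2.7727·-0.9270 = +32.4461 (running +162.0533)
  i=6: -2.7727·-3.9200 − 2.7031·-5.1681 = +24.8389 (running +186.8922)
  i=7: 2.7031·-0.4794 − 3.1355·-3.9200 = +10.9951 (running +197.8873)
  i=8: 3.1355·3.1997 − 2.4886·-0.4794 = +11.2257 (running +209.1130)
Area = |Σ|/2 = |209.1130|/2 = 104.5565

Area at t=0.846: 104.5565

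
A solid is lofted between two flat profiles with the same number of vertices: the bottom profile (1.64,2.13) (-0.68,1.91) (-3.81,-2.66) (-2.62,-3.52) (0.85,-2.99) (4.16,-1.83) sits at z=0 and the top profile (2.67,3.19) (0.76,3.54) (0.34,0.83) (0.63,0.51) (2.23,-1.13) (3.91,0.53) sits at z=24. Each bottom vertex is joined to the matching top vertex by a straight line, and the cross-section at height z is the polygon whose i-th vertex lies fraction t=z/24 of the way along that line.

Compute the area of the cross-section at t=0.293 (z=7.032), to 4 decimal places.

Cross-section at t=0.293: each vertex is (1-t)·p0[i] + t·p1[i].
  v1: (1-0.293)·(1.64,2.13) + 0.293·(2.67,3.19) = (1.9418,2.4406)
  v2: (1-0.293)·(-0.68,1.91) + 0.293·(0.76,3.54) = (-0.2581,2.3876)
  v3: (1-0.293)·(-3.81,-2.66) + 0.293·(0.34,0.83) = (-2.5941,-1.6374)
  v4: (1-0.293)·(-2.62,-3.52) + 0.293·(0.63,0.51) = (-1.6678,-2.3392)
  v5: (1-0.293)·(0.85,-2.99) + 0.293·(2.23,-1.13) = (1.2543,-2.4450)
  v6: (1-0.293)·(4.16,-1.83) + 0.293·(3.91,0.53) = (4.0868,-1.1385)
Shoelace sum Σ(x_i·y_{i+1} − x_{i+1}·y_i):
  i=1: 1.9418·2.3876 − -0.2581·2.4406 = +5.2661 (running +5.2661)
  i=2: -0.2581·-1.6374 − -2.5941·2.3876 = +6.6161 (running +11.8822)
  i=3: -2.5941·-2.3392 − -1.6678·-1.6374 = +3.3372 (running +15.2194)
  i=4: -1.6678·-2.4450 − 1.2543·-2.3392 = +7.0118 (running +22.2312)
  i=5: 1.2543·-1.1385 − 4.0868·-2.4450 = +8.5641 (running +30.7953)
  i=6: 4.0868·2.4406 − 1.9418·-1.1385 = +12.1848 (running +42.9801)
Area = |Σ|/2 = |42.9801|/2 = 21.4901

Area at t=0.293: 21.4901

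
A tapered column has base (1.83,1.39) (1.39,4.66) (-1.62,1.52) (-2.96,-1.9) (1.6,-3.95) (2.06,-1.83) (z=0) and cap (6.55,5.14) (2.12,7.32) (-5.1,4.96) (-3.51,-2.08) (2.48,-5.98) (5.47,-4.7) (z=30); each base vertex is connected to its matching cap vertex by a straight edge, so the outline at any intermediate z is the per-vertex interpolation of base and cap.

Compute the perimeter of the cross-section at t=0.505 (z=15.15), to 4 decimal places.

Cross-section at t=0.505: each vertex is (1-t)·p0[i] + t·p1[i].
  v1: (1-0.505)·(1.83,1.39) + 0.505·(6.55,5.14) = (4.2136,3.2837)
  v2: (1-0.505)·(1.39,4.66) + 0.505·(2.12,7.32) = (1.7586,6.0033)
  v3: (1-0.505)·(-1.62,1.52) + 0.505·(-5.1,4.96) = (-3.3774,3.2572)
  v4: (1-0.505)·(-2.96,-1.9) + 0.505·(-3.51,-2.08) = (-3.2378,-1.9909)
  v5: (1-0.505)·(1.6,-3.95) + 0.505·(2.48,-5.98) = (2.0444,-4.9752)
  v6: (1-0.505)·(2.06,-1.83) + 0.505·(5.47,-4.7) = (3.7820,-3.2793)
Perimeter = Σ |v_{i+1} − v_i|:
  edge 1→2: √(-2.4549² + 2.7196²) = 3.6637 (running 3.6637)
  edge 2→3: √(-5.1360² + -2.7461²) = 5.8241 (running 9.4878)
  edge 3→4: √(0.1396² + -5.2481²) = 5.2500 (running 14.7378)
  edge 4→5: √(5.2821² + -2.9843²) = 6.0669 (running 20.8046)
  edge 5→6: √(1.7376² + 1.6958²) = 2.4280 (running 23.2326)
  edge 6→1: √(0.4315² + 6.5631²) = 6.5773 (running 29.8099)
Perimeter = 29.8099

Perimeter at t=0.505: 29.8099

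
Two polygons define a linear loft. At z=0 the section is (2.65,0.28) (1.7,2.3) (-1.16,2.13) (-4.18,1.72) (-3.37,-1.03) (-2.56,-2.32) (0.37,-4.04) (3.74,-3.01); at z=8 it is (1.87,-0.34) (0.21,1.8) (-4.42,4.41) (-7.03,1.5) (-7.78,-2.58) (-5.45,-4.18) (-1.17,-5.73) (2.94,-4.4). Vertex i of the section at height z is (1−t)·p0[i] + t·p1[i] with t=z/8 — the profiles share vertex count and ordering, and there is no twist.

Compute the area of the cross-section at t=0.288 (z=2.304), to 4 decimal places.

Cross-section at t=0.288: each vertex is (1-t)·p0[i] + t·p1[i].
  v1: (1-0.288)·(2.65,0.28) + 0.288·(1.87,-0.34) = (2.4254,0.1014)
  v2: (1-0.288)·(1.7,2.3) + 0.288·(0.21,1.8) = (1.2709,2.1560)
  v3: (1-0.288)·(-1.16,2.13) + 0.288·(-4.42,4.41) = (-2.0989,2.7866)
  v4: (1-0.288)·(-4.18,1.72) + 0.288·(-7.03,1.5) = (-5.0008,1.6566)
  v5: (1-0.288)·(-3.37,-1.03) + 0.288·(-7.78,-2.58) = (-4.6401,-1.4764)
  v6: (1-0.288)·(-2.56,-2.32) + 0.288·(-5.45,-4.18) = (-3.3923,-2.8557)
  v7: (1-0.288)·(0.37,-4.04) + 0.288·(-1.17,-5.73) = (-0.0735,-4.5267)
  v8: (1-0.288)·(3.74,-3.01) + 0.288·(2.94,-4.4) = (3.5096,-3.4103)
Shoelace sum Σ(x_i·y_{i+1} − x_{i+1}·y_i):
  i=1: 2.4254·2.1560 − 1.2709·0.1014 = +5.1002 (running +5.1002)
  i=2: 1.2709·2.7866 − -2.0989·2.1560 = +8.0667 (running +13.1668)
  i=3: -2.0989·1.6566 − -5.0008·2.7866 = +10.4583 (running +23.6252)
  i=4: -5.0008·-1.4764 − -4.6401·1.6566 = +15.0701 (running +38.6953)
  i=5: -4.6401·-2.8557 − -3.3923·-1.4764 = +8.2422 (running +46.9375)
  i=6: -3.3923·-4.5267 − -0.0735·-2.8557 = +15.1461 (running +62.0836)
  i=7: -0.0735·-3.4103 − 3.5096·-4.5267 = +16.1377 (running +78.2213)
  i=8: 3.5096·0.1014 − 2.4254·-3.4103 = +8.6273 (running +86.8486)
Area = |Σ|/2 = |86.8486|/2 = 43.4243

Area at t=0.288: 43.4243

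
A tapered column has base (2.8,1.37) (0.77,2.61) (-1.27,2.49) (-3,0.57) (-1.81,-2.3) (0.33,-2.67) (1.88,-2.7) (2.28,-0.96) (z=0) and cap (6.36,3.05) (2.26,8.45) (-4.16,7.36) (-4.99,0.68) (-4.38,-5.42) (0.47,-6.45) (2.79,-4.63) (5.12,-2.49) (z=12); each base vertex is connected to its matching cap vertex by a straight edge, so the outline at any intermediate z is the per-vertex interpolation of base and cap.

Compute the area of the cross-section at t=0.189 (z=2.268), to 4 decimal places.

Area at t=0.189: 36.4101

Cross-section at t=0.189: each vertex is (1-t)·p0[i] + t·p1[i].
  v1: (1-0.189)·(2.8,1.37) + 0.189·(6.36,3.05) = (3.4728,1.6875)
  v2: (1-0.189)·(0.77,2.61) + 0.189·(2.26,8.45) = (1.0516,3.7138)
  v3: (1-0.189)·(-1.27,2.49) + 0.189·(-4.16,7.36) = (-1.8162,3.4104)
  v4: (1-0.189)·(-3,0.57) + 0.189·(-4.99,0.68) = (-3.3761,0.5908)
  v5: (1-0.189)·(-1.81,-2.3) + 0.189·(-4.38,-5.42) = (-2.2957,-2.8897)
  v6: (1-0.189)·(0.33,-2.67) + 0.189·(0.47,-6.45) = (0.3565,-3.3844)
  v7: (1-0.189)·(1.88,-2.7) + 0.189·(2.79,-4.63) = (2.0520,-3.0648)
  v8: (1-0.189)·(2.28,-0.96) + 0.189·(5.12,-2.49) = (2.8168,-1.2492)
Shoelace sum Σ(x_i·y_{i+1} − x_{i+1}·y_i):
  i=1: 3.4728·3.7138 − 1.0516·1.6875 = +11.1227 (running +11.1227)
  i=2: 1.0516·3.4104 − -1.8162·3.7138 = +10.3314 (running +21.4541)
  i=3: -1.8162·0.5908 − -3.3761·3.4104 = +10.4410 (running +31.8951)
  i=4: -3.3761·-2.8897 − -2.2957·0.5908 = +11.1122 (running +43.0073)
  i=5: -2.2957·-3.3844 − 0.3565·-2.8897 = +8.7998 (running +51.8070)
  i=6: 0.3565·-3.0648 − 2.0520·-3.3844 = +5.8523 (running +57.6593)
  i=7: 2.0520·-1.2492 − 2.8168·-3.0648 = +6.0694 (running +63.7288)
  i=8: 2.8168·1.6875 − 3.4728·-1.2492 = +9.0915 (running +72.8203)
Area = |Σ|/2 = |72.8203|/2 = 36.4101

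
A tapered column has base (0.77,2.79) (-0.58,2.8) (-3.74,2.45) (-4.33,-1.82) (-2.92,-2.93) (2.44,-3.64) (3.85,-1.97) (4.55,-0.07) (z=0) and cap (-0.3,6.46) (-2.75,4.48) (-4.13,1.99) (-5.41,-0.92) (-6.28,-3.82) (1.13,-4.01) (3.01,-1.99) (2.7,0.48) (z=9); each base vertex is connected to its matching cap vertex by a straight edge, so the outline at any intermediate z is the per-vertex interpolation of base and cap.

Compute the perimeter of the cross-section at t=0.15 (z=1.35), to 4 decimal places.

Perimeter at t=0.15: 25.3634

Cross-section at t=0.15: each vertex is (1-t)·p0[i] + t·p1[i].
  v1: (1-0.15)·(0.77,2.79) + 0.15·(-0.3,6.46) = (0.6095,3.3405)
  v2: (1-0.15)·(-0.58,2.8) + 0.15·(-2.75,4.48) = (-0.9055,3.0520)
  v3: (1-0.15)·(-3.74,2.45) + 0.15·(-4.13,1.99) = (-3.7985,2.3810)
  v4: (1-0.15)·(-4.33,-1.82) + 0.15·(-5.41,-0.92) = (-4.4920,-1.6850)
  v5: (1-0.15)·(-2.92,-2.93) + 0.15·(-6.28,-3.82) = (-3.4240,-3.0635)
  v6: (1-0.15)·(2.44,-3.64) + 0.15·(1.13,-4.01) = (2.2435,-3.6955)
  v7: (1-0.15)·(3.85,-1.97) + 0.15·(3.01,-1.99) = (3.7240,-1.9730)
  v8: (1-0.15)·(4.55,-0.07) + 0.15·(2.7,0.48) = (4.2725,0.0125)
Perimeter = Σ |v_{i+1} − v_i|:
  edge 1→2: √(-1.5150² + -0.2885²) = 1.5422 (running 1.5422)
  edge 2→3: √(-2.8930² + -0.6710²) = 2.9698 (running 4.5120)
  edge 3→4: √(-0.6935² + -4.0660²) = 4.1247 (running 8.6367)
  edge 4→5: √(1.0680² + -1.3785²) = 1.7438 (running 10.3806)
  edge 5→6: √(5.6675² + -0.6320²) = 5.7026 (running 16.0832)
  edge 6→7: √(1.4805² + 1.7225²) = 2.2713 (running 18.3545)
  edge 7→8: √(0.5485² + 1.9855²) = 2.0599 (running 20.4144)
  edge 8→1: √(-3.6630² + 3.3280²) = 4.9491 (running 25.3634)
Perimeter = 25.3634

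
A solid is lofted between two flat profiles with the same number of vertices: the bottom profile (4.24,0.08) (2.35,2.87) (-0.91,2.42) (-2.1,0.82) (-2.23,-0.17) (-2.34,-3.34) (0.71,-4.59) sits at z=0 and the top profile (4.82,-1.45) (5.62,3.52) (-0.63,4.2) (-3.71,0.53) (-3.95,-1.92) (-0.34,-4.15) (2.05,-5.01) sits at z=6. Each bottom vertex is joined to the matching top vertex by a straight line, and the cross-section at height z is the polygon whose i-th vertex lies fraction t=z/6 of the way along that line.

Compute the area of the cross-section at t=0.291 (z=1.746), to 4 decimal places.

Area at t=0.291: 39.3887

Cross-section at t=0.291: each vertex is (1-t)·p0[i] + t·p1[i].
  v1: (1-0.291)·(4.24,0.08) + 0.291·(4.82,-1.45) = (4.4088,-0.3652)
  v2: (1-0.291)·(2.35,2.87) + 0.291·(5.62,3.52) = (3.3016,3.0592)
  v3: (1-0.291)·(-0.91,2.42) + 0.291·(-0.63,4.2) = (-0.8285,2.9380)
  v4: (1-0.291)·(-2.1,0.82) + 0.291·(-3.71,0.53) = (-2.5685,0.7356)
  v5: (1-0.291)·(-2.23,-0.17) + 0.291·(-3.95,-1.92) = (-2.7305,-0.6793)
  v6: (1-0.291)·(-2.34,-3.34) + 0.291·(-0.34,-4.15) = (-1.7580,-3.5757)
  v7: (1-0.291)·(0.71,-4.59) + 0.291·(2.05,-5.01) = (1.0999,-4.7122)
Shoelace sum Σ(x_i·y_{i+1} − x_{i+1}·y_i):
  i=1: 4.4088·3.0592 − 3.3016·-0.3652 = +14.6930 (running +14.6930)
  i=2: 3.3016·2.9380 − -0.8285·3.0592 = +12.2345 (running +26.9275)
  i=3: -0.8285·0.7356 − -2.5685·2.9380 = +6.9368 (running +33.8642)
  i=4: -2.5685·-0.6793 − -2.7305·0.7356 = +3.7533 (running +37.6175)
  i=5: -2.7305·-3.5757 − -1.7580·-0.6793 = +8.5694 (running +46.1869)
  i=6: -1.7580·-4.7122 − 1.0999·-3.5757 = +12.2171 (running +58.4041)
  i=7: 1.0999·-0.3652 − 4.4088·-4.7122 = +20.3734 (running +78.7775)
Area = |Σ|/2 = |78.7775|/2 = 39.3887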